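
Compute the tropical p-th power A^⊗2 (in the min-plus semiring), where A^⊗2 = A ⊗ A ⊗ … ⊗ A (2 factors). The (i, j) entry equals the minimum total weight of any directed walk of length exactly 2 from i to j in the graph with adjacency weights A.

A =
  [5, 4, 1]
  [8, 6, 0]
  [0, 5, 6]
A^⊗2 =
  [1, 6, 4]
  [0, 5, 6]
  [5, 4, 1]

Each entry (A^⊗2)_ij equals the minimum over all length-2 walks i = v_0 → v_1 → … → v_2 = j of Σ_t A[v_t][v_{t+1}]. For example, for (i, j) = (0, 2) we minimise over 3 possible intermediate vertex sequences; the minimum is 4, attained along the walk 0 → 1 → 2.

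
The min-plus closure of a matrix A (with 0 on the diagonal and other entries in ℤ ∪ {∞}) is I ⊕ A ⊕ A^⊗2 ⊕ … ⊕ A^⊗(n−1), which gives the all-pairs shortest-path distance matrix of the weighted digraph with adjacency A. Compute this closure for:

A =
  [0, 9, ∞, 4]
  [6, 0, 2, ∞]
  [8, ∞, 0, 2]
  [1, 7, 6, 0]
Closure =
  [0, 9, 10, 4]
  [5, 0, 2, 4]
  [3, 9, 0, 2]
  [1, 7, 6, 0]

This is the Floyd-Warshall all-pairs shortest-path computation. For each intermediate vertex k = 0, 1, …, 3, update dist[i][j] ← min(dist[i][j], dist[i][k] + dist[k][j]). The final matrix gives, for each (i, j), the minimum total weight of any directed path from i to j (possibly empty when i = j).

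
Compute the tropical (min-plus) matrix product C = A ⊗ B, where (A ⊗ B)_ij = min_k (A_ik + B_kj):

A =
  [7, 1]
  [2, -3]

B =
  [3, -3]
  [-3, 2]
A ⊗ B =
  [-2, 3]
  [-6, -1]

Apply the min-plus product entry-by-entry:
  C[0][0] = min over k of (A[0][0] + B[0][0] = 7 + 3 = 10, A[0][1] + B[1][0] = 1 + -3 = -2) = -2 (attained at k = 1)
  C[0][1] = min over k of (A[0][0] + B[0][1] = 7 + -3 = 4, A[0][1] + B[1][1] = 1 + 2 = 3) = 3 (attained at k = 1)
  C[1][0] = min over k of (A[1][0] + B[0][0] = 2 + 3 = 5, A[1][1] + B[1][0] = -3 + -3 = -6) = -6 (attained at k = 1)
  C[1][1] = min over k of (A[1][0] + B[0][1] = 2 + -3 = -1, A[1][1] + B[1][1] = -3 + 2 = -1) = -1 (attained at k = 0)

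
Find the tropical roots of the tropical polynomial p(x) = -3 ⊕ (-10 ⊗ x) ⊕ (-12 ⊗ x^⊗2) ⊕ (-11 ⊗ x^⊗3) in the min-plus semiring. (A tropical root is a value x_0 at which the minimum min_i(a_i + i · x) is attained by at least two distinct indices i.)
Roots: {-1, 2, 7}

Each tropical root is a break point of the lower envelope of the lines y = a_i + i · x (there are 4 lines, with slopes 0, 1, ..., 3). Only the lines that attain the minimum somewhere contribute to roots; other lines are dominated. Here the surviving (envelope) indices are i = 3, i = 2, i = 1, i = 0.
Intersections between consecutive envelope lines give the roots: for adjacent envelope indices i < j the intersection is x = (a_i − a_j) / (j − i). Reading off the sorted break points: {-1, 2, 7}.
Verification: at each break x_0, at least two indices attain the minimum of min_i(a_i + i · x_0).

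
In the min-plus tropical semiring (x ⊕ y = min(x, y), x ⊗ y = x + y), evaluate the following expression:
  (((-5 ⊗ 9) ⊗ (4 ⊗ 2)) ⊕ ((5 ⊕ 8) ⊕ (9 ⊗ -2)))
(((-5 ⊗ 9) ⊗ (4 ⊗ 2)) ⊕ ((5 ⊕ 8) ⊕ (9 ⊗ -2))) = 5

Expand innermost to outermost. Recall ⊕ takes the minimum of its arguments and ⊗ takes their sum. Working out the expression (((-5 ⊗ 9) ⊗ (4 ⊗ 2)) ⊕ ((5 ⊕ 8) ⊕ (9 ⊗ -2))) gives 5.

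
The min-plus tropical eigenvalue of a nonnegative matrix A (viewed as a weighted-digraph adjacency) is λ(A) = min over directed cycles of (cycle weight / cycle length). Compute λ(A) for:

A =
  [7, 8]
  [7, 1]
λ(A) = 1

Enumerate directed cycles and compute their means (weight / length). Sample:
  cycle 0 → 0: weight = 7, length = 1, mean = 7/1 ≈ 7.000
  cycle 1 → 1: weight = 1, length = 1, mean = 1/1 ≈ 1.000
  cycle 0 → 1 → 0: weight = 15, length = 2, mean = 15/2 ≈ 7.500
  cycle 1 → 0 → 1: weight = 15, length = 2, mean = 15/2 ≈ 7.500
Minimum mean = 1.000, attained e.g. along the cycle 1 → 1 with weight 1 and length 1. So λ(A) = 1/1 = 1.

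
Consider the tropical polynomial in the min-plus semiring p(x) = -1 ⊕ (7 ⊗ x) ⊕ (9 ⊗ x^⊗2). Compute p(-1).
p(-1) = -1

A tropical monomial a ⊗ x^⊗i evaluates to a + i · x. Evaluating each term at x = -1:
  Term 0 contributes -1 + 0 · -1 = -1
  Term 1 contributes 7 + 1 · -1 = 6
  Term 2 contributes 9 + 2 · -1 = 7
p(-1) = ⊕ of these = min[-1, 6, 7] = -1.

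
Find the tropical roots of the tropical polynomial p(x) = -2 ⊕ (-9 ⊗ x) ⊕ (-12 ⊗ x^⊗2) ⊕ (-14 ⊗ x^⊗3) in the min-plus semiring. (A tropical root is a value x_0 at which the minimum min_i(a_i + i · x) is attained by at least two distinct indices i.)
Roots: {2, 3, 7}

Each tropical root is a break point of the lower envelope of the lines y = a_i + i · x (there are 4 lines, with slopes 0, 1, ..., 3). Only the lines that attain the minimum somewhere contribute to roots; other lines are dominated. Here the surviving (envelope) indices are i = 3, i = 2, i = 1, i = 0.
Intersections between consecutive envelope lines give the roots: for adjacent envelope indices i < j the intersection is x = (a_i − a_j) / (j − i). Reading off the sorted break points: {2, 3, 7}.
Verification: at each break x_0, at least two indices attain the minimum of min_i(a_i + i · x_0).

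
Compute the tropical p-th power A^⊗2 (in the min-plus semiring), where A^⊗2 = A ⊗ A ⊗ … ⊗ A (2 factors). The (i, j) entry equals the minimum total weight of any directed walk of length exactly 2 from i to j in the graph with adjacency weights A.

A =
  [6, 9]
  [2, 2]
A^⊗2 =
  [11, 11]
  [4, 4]

Each entry (A^⊗2)_ij equals the minimum over all length-2 walks i = v_0 → v_1 → … → v_2 = j of Σ_t A[v_t][v_{t+1}]. For example, for (i, j) = (0, 1) we minimise over 2 possible intermediate vertex sequences; the minimum is 11, attained along the walk 0 → 1 → 1.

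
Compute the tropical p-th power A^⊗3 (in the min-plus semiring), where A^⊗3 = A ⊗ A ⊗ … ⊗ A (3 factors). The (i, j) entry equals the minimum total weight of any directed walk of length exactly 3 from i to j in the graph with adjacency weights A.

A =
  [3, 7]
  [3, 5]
A^⊗3 =
  [9, 13]
  [9, 13]

Each entry (A^⊗3)_ij equals the minimum over all length-3 walks i = v_0 → v_1 → … → v_3 = j of Σ_t A[v_t][v_{t+1}]. For example, for (i, j) = (0, 1) we minimise over 4 possible intermediate vertex sequences; the minimum is 13, attained along the walk 0 → 0 → 0 → 1.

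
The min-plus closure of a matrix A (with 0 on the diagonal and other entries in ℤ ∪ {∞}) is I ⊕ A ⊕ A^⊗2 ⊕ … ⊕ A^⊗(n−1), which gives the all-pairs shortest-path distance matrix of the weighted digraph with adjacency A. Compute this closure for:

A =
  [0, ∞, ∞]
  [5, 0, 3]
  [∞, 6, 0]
Closure =
  [0, ∞, ∞]
  [5, 0, 3]
  [11, 6, 0]

This is the Floyd-Warshall all-pairs shortest-path computation. For each intermediate vertex k = 0, 1, …, 2, update dist[i][j] ← min(dist[i][j], dist[i][k] + dist[k][j]). The final matrix gives, for each (i, j), the minimum total weight of any directed path from i to j (possibly empty when i = j).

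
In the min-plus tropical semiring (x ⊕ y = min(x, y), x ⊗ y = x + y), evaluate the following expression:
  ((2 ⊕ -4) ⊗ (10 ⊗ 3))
((2 ⊕ -4) ⊗ (10 ⊗ 3)) = 9

Expand innermost to outermost. Recall ⊕ takes the minimum of its arguments and ⊗ takes their sum. Working out the expression ((2 ⊕ -4) ⊗ (10 ⊗ 3)) gives 9.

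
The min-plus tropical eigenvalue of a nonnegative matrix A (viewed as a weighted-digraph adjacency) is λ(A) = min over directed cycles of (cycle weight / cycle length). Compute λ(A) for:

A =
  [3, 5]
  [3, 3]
λ(A) = 3

Enumerate directed cycles and compute their means (weight / length). Sample:
  cycle 0 → 0: weight = 3, length = 1, mean = 3/1 ≈ 3.000
  cycle 1 → 1: weight = 3, length = 1, mean = 3/1 ≈ 3.000
  cycle 0 → 1 → 0: weight = 8, length = 2, mean = 8/2 ≈ 4.000
  cycle 1 → 0 → 1: weight = 8, length = 2, mean = 8/2 ≈ 4.000
Minimum mean = 3.000, attained e.g. along the cycle 0 → 0 with weight 3 and length 1. So λ(A) = 3/1 = 3.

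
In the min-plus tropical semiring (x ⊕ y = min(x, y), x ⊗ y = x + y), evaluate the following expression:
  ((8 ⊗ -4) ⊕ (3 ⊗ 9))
((8 ⊗ -4) ⊕ (3 ⊗ 9)) = 4

Expand innermost to outermost. Recall ⊕ takes the minimum of its arguments and ⊗ takes their sum. Working out the expression ((8 ⊗ -4) ⊕ (3 ⊗ 9)) gives 4.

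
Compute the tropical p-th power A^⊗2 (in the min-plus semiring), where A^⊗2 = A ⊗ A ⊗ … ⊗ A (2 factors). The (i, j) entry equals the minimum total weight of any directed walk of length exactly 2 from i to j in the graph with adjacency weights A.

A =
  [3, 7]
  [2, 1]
A^⊗2 =
  [6, 8]
  [3, 2]

Each entry (A^⊗2)_ij equals the minimum over all length-2 walks i = v_0 → v_1 → … → v_2 = j of Σ_t A[v_t][v_{t+1}]. For example, for (i, j) = (0, 1) we minimise over 2 possible intermediate vertex sequences; the minimum is 8, attained along the walk 0 → 1 → 1.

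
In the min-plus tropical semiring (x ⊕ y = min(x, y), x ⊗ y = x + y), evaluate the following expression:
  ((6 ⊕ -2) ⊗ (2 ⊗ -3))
((6 ⊕ -2) ⊗ (2 ⊗ -3)) = -3

Expand innermost to outermost. Recall ⊕ takes the minimum of its arguments and ⊗ takes their sum. Working out the expression ((6 ⊕ -2) ⊗ (2 ⊗ -3)) gives -3.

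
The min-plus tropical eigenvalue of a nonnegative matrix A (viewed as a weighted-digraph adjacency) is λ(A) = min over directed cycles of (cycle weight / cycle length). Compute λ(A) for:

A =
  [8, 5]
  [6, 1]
λ(A) = 1

Enumerate directed cycles and compute their means (weight / length). Sample:
  cycle 0 → 0: weight = 8, length = 1, mean = 8/1 ≈ 8.000
  cycle 1 → 1: weight = 1, length = 1, mean = 1/1 ≈ 1.000
  cycle 0 → 1 → 0: weight = 11, length = 2, mean = 11/2 ≈ 5.500
  cycle 1 → 0 → 1: weight = 11, length = 2, mean = 11/2 ≈ 5.500
Minimum mean = 1.000, attained e.g. along the cycle 1 → 1 with weight 1 and length 1. So λ(A) = 1/1 = 1.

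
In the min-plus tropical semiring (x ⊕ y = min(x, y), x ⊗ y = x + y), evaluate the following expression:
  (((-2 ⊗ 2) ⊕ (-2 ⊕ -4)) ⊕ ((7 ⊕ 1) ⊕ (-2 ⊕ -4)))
(((-2 ⊗ 2) ⊕ (-2 ⊕ -4)) ⊕ ((7 ⊕ 1) ⊕ (-2 ⊕ -4))) = -4

Expand innermost to outermost. Recall ⊕ takes the minimum of its arguments and ⊗ takes their sum. Working out the expression (((-2 ⊗ 2) ⊕ (-2 ⊕ -4)) ⊕ ((7 ⊕ 1) ⊕ (-2 ⊕ -4))) gives -4.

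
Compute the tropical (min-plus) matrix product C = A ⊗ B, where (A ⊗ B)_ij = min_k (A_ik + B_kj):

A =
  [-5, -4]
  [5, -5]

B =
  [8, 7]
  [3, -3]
A ⊗ B =
  [-1, -7]
  [-2, -8]

Apply the min-plus product entry-by-entry:
  C[0][0] = min over k of (A[0][0] + B[0][0] = -5 + 8 = 3, A[0][1] + B[1][0] = -4 + 3 = -1) = -1 (attained at k = 1)
  C[0][1] = min over k of (A[0][0] + B[0][1] = -5 + 7 = 2, A[0][1] + B[1][1] = -4 + -3 = -7) = -7 (attained at k = 1)
  C[1][0] = min over k of (A[1][0] + B[0][0] = 5 + 8 = 13, A[1][1] + B[1][0] = -5 + 3 = -2) = -2 (attained at k = 1)
  C[1][1] = min over k of (A[1][0] + B[0][1] = 5 + 7 = 12, A[1][1] + B[1][1] = -5 + -3 = -8) = -8 (attained at k = 1)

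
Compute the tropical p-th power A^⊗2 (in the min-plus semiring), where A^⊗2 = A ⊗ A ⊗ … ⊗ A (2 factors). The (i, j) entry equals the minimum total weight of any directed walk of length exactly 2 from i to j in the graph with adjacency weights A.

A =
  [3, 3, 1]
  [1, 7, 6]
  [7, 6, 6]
A^⊗2 =
  [4, 6, 4]
  [4, 4, 2]
  [7, 10, 8]

Each entry (A^⊗2)_ij equals the minimum over all length-2 walks i = v_0 → v_1 → … → v_2 = j of Σ_t A[v_t][v_{t+1}]. For example, for (i, j) = (0, 2) we minimise over 3 possible intermediate vertex sequences; the minimum is 4, attained along the walk 0 → 0 → 2.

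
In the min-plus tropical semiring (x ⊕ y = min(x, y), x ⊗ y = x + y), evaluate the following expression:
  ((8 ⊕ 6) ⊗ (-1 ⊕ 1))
((8 ⊕ 6) ⊗ (-1 ⊕ 1)) = 5

Expand innermost to outermost. Recall ⊕ takes the minimum of its arguments and ⊗ takes their sum. Working out the expression ((8 ⊕ 6) ⊗ (-1 ⊕ 1)) gives 5.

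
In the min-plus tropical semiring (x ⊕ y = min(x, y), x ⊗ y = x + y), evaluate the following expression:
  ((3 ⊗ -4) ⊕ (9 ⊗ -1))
((3 ⊗ -4) ⊕ (9 ⊗ -1)) = -1

Expand innermost to outermost. Recall ⊕ takes the minimum of its arguments and ⊗ takes their sum. Working out the expression ((3 ⊗ -4) ⊕ (9 ⊗ -1)) gives -1.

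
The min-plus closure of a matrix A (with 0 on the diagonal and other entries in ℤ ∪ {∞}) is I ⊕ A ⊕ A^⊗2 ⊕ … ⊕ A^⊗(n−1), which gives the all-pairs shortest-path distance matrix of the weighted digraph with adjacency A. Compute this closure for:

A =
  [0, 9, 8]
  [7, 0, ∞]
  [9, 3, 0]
Closure =
  [0, 9, 8]
  [7, 0, 15]
  [9, 3, 0]

This is the Floyd-Warshall all-pairs shortest-path computation. For each intermediate vertex k = 0, 1, …, 2, update dist[i][j] ← min(dist[i][j], dist[i][k] + dist[k][j]). The final matrix gives, for each (i, j), the minimum total weight of any directed path from i to j (possibly empty when i = j).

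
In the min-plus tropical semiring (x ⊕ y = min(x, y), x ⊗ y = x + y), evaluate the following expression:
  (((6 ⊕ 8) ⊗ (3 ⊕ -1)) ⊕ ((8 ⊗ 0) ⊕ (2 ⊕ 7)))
(((6 ⊕ 8) ⊗ (3 ⊕ -1)) ⊕ ((8 ⊗ 0) ⊕ (2 ⊕ 7))) = 2

Expand innermost to outermost. Recall ⊕ takes the minimum of its arguments and ⊗ takes their sum. Working out the expression (((6 ⊕ 8) ⊗ (3 ⊕ -1)) ⊕ ((8 ⊗ 0) ⊕ (2 ⊕ 7))) gives 2.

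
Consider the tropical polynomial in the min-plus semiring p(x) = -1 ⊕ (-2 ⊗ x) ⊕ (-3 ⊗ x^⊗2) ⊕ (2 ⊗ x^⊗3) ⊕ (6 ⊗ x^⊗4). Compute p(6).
p(6) = -1

A tropical monomial a ⊗ x^⊗i evaluates to a + i · x. Evaluating each term at x = 6:
  Term 0 contributes -1 + 0 · 6 = -1
  Term 1 contributes -2 + 1 · 6 = 4
  Term 2 contributes -3 + 2 · 6 = 9
  Term 3 contributes 2 + 3 · 6 = 20
  Term 4 contributes 6 + 4 · 6 = 30
p(6) = ⊕ of these = min[-1, 4, 9, 20, 30] = -1.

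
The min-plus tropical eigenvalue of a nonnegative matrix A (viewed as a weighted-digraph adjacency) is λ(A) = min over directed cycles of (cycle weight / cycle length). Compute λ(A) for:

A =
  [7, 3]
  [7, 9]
λ(A) = 5

Enumerate directed cycles and compute their means (weight / length). Sample:
  cycle 0 → 0: weight = 7, length = 1, mean = 7/1 ≈ 7.000
  cycle 1 → 1: weight = 9, length = 1, mean = 9/1 ≈ 9.000
  cycle 0 → 1 → 0: weight = 10, length = 2, mean = 10/2 ≈ 5.000
  cycle 1 → 0 → 1: weight = 10, length = 2, mean = 10/2 ≈ 5.000
Minimum mean = 5.000, attained e.g. along the cycle 0 → 1 → 0 with weight 10 and length 2. So λ(A) = 10/2 = 5.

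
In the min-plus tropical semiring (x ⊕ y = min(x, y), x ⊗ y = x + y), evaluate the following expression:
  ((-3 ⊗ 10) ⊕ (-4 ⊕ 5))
((-3 ⊗ 10) ⊕ (-4 ⊕ 5)) = -4

Expand innermost to outermost. Recall ⊕ takes the minimum of its arguments and ⊗ takes their sum. Working out the expression ((-3 ⊗ 10) ⊕ (-4 ⊕ 5)) gives -4.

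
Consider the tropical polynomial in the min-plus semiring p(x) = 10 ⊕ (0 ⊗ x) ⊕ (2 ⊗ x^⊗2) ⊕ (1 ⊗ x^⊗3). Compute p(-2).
p(-2) = -5

A tropical monomial a ⊗ x^⊗i evaluates to a + i · x. Evaluating each term at x = -2:
  Term 0 contributes 10 + 0 · -2 = 10
  Term 1 contributes 0 + 1 · -2 = -2
  Term 2 contributes 2 + 2 · -2 = -2
  Term 3 contributes 1 + 3 · -2 = -5
p(-2) = ⊕ of these = min[10, -2, -2, -5] = -5.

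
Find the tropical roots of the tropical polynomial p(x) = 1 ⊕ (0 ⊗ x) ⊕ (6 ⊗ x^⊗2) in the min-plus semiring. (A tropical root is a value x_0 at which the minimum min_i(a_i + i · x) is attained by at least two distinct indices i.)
Roots: {-6, 1}

Each tropical root is a break point of the lower envelope of the lines y = a_i + i · x (there are 3 lines, with slopes 0, 1, ..., 2). Only the lines that attain the minimum somewhere contribute to roots; other lines are dominated. Here the surviving (envelope) indices are i = 2, i = 1, i = 0.
Intersections between consecutive envelope lines give the roots: for adjacent envelope indices i < j the intersection is x = (a_i − a_j) / (j − i). Reading off the sorted break points: {-6, 1}.
Verification: at each break x_0, at least two indices attain the minimum of min_i(a_i + i · x_0).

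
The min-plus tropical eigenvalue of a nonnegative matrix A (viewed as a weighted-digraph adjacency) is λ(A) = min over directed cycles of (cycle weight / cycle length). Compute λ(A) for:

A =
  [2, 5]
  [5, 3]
λ(A) = 2

Enumerate directed cycles and compute their means (weight / length). Sample:
  cycle 0 → 0: weight = 2, length = 1, mean = 2/1 ≈ 2.000
  cycle 1 → 1: weight = 3, length = 1, mean = 3/1 ≈ 3.000
  cycle 0 → 1 → 0: weight = 10, length = 2, mean = 10/2 ≈ 5.000
  cycle 1 → 0 → 1: weight = 10, length = 2, mean = 10/2 ≈ 5.000
Minimum mean = 2.000, attained e.g. along the cycle 0 → 0 with weight 2 and length 1. So λ(A) = 2/1 = 2.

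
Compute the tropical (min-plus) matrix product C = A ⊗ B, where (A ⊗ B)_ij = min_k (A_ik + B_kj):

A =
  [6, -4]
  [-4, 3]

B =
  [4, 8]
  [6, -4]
A ⊗ B =
  [2, -8]
  [0, -1]

Apply the min-plus product entry-by-entry:
  C[0][0] = min over k of (A[0][0] + B[0][0] = 6 + 4 = 10, A[0][1] + B[1][0] = -4 + 6 = 2) = 2 (attained at k = 1)
  C[0][1] = min over k of (A[0][0] + B[0][1] = 6 + 8 = 14, A[0][1] + B[1][1] = -4 + -4 = -8) = -8 (attained at k = 1)
  C[1][0] = min over k of (A[1][0] + B[0][0] = -4 + 4 = 0, A[1][1] + B[1][0] = 3 + 6 = 9) = 0 (attained at k = 0)
  C[1][1] = min over k of (A[1][0] + B[0][1] = -4 + 8 = 4, A[1][1] + B[1][1] = 3 + -4 = -1) = -1 (attained at k = 1)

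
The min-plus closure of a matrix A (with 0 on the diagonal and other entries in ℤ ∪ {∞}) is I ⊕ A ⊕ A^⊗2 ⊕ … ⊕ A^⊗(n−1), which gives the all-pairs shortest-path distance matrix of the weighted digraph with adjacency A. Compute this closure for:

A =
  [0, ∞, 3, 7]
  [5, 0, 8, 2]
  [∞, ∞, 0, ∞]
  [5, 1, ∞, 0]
Closure =
  [0, 8, 3, 7]
  [5, 0, 8, 2]
  [∞, ∞, 0, ∞]
  [5, 1, 8, 0]

This is the Floyd-Warshall all-pairs shortest-path computation. For each intermediate vertex k = 0, 1, …, 3, update dist[i][j] ← min(dist[i][j], dist[i][k] + dist[k][j]). The final matrix gives, for each (i, j), the minimum total weight of any directed path from i to j (possibly empty when i = j).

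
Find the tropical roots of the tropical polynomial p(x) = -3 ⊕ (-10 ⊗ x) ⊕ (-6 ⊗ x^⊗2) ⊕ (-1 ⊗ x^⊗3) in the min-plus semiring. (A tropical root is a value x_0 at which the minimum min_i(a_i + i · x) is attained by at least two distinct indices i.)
Roots: {-5, -4, 7}

Each tropical root is a break point of the lower envelope of the lines y = a_i + i · x (there are 4 lines, with slopes 0, 1, ..., 3). Only the lines that attain the minimum somewhere contribute to roots; other lines are dominated. Here the surviving (envelope) indices are i = 3, i = 2, i = 1, i = 0.
Intersections between consecutive envelope lines give the roots: for adjacent envelope indices i < j the intersection is x = (a_i − a_j) / (j − i). Reading off the sorted break points: {-5, -4, 7}.
Verification: at each break x_0, at least two indices attain the minimum of min_i(a_i + i · x_0).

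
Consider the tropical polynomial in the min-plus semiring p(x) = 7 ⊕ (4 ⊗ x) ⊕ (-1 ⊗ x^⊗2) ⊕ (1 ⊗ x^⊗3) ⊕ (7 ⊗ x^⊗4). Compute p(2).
p(2) = 3

A tropical monomial a ⊗ x^⊗i evaluates to a + i · x. Evaluating each term at x = 2:
  Term 0 contributes 7 + 0 · 2 = 7
  Term 1 contributes 4 + 1 · 2 = 6
  Term 2 contributes -1 + 2 · 2 = 3
  Term 3 contributes 1 + 3 · 2 = 7
  Term 4 contributes 7 + 4 · 2 = 15
p(2) = ⊕ of these = min[7, 6, 3, 7, 15] = 3.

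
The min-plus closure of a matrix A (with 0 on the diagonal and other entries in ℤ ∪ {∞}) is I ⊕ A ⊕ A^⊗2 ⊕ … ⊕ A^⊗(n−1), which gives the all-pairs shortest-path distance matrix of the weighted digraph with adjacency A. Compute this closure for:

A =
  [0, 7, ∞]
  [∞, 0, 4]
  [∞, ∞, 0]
Closure =
  [0, 7, 11]
  [∞, 0, 4]
  [∞, ∞, 0]

This is the Floyd-Warshall all-pairs shortest-path computation. For each intermediate vertex k = 0, 1, …, 2, update dist[i][j] ← min(dist[i][j], dist[i][k] + dist[k][j]). The final matrix gives, for each (i, j), the minimum total weight of any directed path from i to j (possibly empty when i = j).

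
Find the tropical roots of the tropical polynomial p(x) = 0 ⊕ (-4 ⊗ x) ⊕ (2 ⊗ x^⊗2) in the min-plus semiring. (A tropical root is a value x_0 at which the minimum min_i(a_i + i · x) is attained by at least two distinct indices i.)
Roots: {-6, 4}

Each tropical root is a break point of the lower envelope of the lines y = a_i + i · x (there are 3 lines, with slopes 0, 1, ..., 2). Only the lines that attain the minimum somewhere contribute to roots; other lines are dominated. Here the surviving (envelope) indices are i = 2, i = 1, i = 0.
Intersections between consecutive envelope lines give the roots: for adjacent envelope indices i < j the intersection is x = (a_i − a_j) / (j − i). Reading off the sorted break points: {-6, 4}.
Verification: at each break x_0, at least two indices attain the minimum of min_i(a_i + i · x_0).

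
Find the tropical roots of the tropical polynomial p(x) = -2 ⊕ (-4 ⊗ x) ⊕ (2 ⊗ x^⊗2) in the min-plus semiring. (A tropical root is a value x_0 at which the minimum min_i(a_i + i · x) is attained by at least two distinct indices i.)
Roots: {-6, 2}

Each tropical root is a break point of the lower envelope of the lines y = a_i + i · x (there are 3 lines, with slopes 0, 1, ..., 2). Only the lines that attain the minimum somewhere contribute to roots; other lines are dominated. Here the surviving (envelope) indices are i = 2, i = 1, i = 0.
Intersections between consecutive envelope lines give the roots: for adjacent envelope indices i < j the intersection is x = (a_i − a_j) / (j − i). Reading off the sorted break points: {-6, 2}.
Verification: at each break x_0, at least two indices attain the minimum of min_i(a_i + i · x_0).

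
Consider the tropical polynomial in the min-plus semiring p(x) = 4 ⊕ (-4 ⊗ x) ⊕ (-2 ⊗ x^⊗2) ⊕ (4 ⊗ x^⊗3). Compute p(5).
p(5) = 1

A tropical monomial a ⊗ x^⊗i evaluates to a + i · x. Evaluating each term at x = 5:
  Term 0 contributes 4 + 0 · 5 = 4
  Term 1 contributes -4 + 1 · 5 = 1
  Term 2 contributes -2 + 2 · 5 = 8
  Term 3 contributes 4 + 3 · 5 = 19
p(5) = ⊕ of these = min[4, 1, 8, 19] = 1.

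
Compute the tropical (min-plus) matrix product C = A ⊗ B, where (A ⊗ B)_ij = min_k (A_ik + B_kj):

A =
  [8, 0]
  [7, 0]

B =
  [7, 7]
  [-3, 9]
A ⊗ B =
  [-3, 9]
  [-3, 9]

Apply the min-plus product entry-by-entry:
  C[0][0] = min over k of (A[0][0] + B[0][0] = 8 + 7 = 15, A[0][1] + B[1][0] = 0 + -3 = -3) = -3 (attained at k = 1)
  C[0][1] = min over k of (A[0][0] + B[0][1] = 8 + 7 = 15, A[0][1] + B[1][1] = 0 + 9 = 9) = 9 (attained at k = 1)
  C[1][0] = min over k of (A[1][0] + B[0][0] = 7 + 7 = 14, A[1][1] + B[1][0] = 0 + -3 = -3) = -3 (attained at k = 1)
  C[1][1] = min over k of (A[1][0] + B[0][1] = 7 + 7 = 14, A[1][1] + B[1][1] = 0 + 9 = 9) = 9 (attained at k = 1)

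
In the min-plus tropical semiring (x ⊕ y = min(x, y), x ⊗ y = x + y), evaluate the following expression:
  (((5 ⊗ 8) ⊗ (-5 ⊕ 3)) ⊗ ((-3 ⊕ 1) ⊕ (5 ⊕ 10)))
(((5 ⊗ 8) ⊗ (-5 ⊕ 3)) ⊗ ((-3 ⊕ 1) ⊕ (5 ⊕ 10))) = 5

Expand innermost to outermost. Recall ⊕ takes the minimum of its arguments and ⊗ takes their sum. Working out the expression (((5 ⊗ 8) ⊗ (-5 ⊕ 3)) ⊗ ((-3 ⊕ 1) ⊕ (5 ⊕ 10))) gives 5.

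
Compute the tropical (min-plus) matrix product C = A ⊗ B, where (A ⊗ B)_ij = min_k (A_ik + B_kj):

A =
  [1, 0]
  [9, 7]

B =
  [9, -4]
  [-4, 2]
A ⊗ B =
  [-4, -3]
  [3, 5]

Apply the min-plus product entry-by-entry:
  C[0][0] = min over k of (A[0][0] + B[0][0] = 1 + 9 = 10, A[0][1] + B[1][0] = 0 + -4 = -4) = -4 (attained at k = 1)
  C[0][1] = min over k of (A[0][0] + B[0][1] = 1 + -4 = -3, A[0][1] + B[1][1] = 0 + 2 = 2) = -3 (attained at k = 0)
  C[1][0] = min over k of (A[1][0] + B[0][0] = 9 + 9 = 18, A[1][1] + B[1][0] = 7 + -4 = 3) = 3 (attained at k = 1)
  C[1][1] = min over k of (A[1][0] + B[0][1] = 9 + -4 = 5, A[1][1] + B[1][1] = 7 + 2 = 9) = 5 (attained at k = 0)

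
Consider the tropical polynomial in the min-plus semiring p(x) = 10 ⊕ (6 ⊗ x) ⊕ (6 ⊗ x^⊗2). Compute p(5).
p(5) = 10

A tropical monomial a ⊗ x^⊗i evaluates to a + i · x. Evaluating each term at x = 5:
  Term 0 contributes 10 + 0 · 5 = 10
  Term 1 contributes 6 + 1 · 5 = 11
  Term 2 contributes 6 + 2 · 5 = 16
p(5) = ⊕ of these = min[10, 11, 16] = 10.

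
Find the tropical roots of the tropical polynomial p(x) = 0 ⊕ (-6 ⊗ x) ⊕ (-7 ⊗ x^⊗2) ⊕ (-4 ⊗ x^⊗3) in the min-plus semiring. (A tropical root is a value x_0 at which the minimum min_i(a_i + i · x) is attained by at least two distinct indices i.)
Roots: {-3, 1, 6}

Each tropical root is a break point of the lower envelope of the lines y = a_i + i · x (there are 4 lines, with slopes 0, 1, ..., 3). Only the lines that attain the minimum somewhere contribute to roots; other lines are dominated. Here the surviving (envelope) indices are i = 3, i = 2, i = 1, i = 0.
Intersections between consecutive envelope lines give the roots: for adjacent envelope indices i < j the intersection is x = (a_i − a_j) / (j − i). Reading off the sorted break points: {-3, 1, 6}.
Verification: at each break x_0, at least two indices attain the minimum of min_i(a_i + i · x_0).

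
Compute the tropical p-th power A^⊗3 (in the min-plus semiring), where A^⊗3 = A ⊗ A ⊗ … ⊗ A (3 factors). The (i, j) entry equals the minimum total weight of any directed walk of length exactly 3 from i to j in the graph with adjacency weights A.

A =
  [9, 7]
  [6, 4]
A^⊗3 =
  [17, 15]
  [14, 12]

Each entry (A^⊗3)_ij equals the minimum over all length-3 walks i = v_0 → v_1 → … → v_3 = j of Σ_t A[v_t][v_{t+1}]. For example, for (i, j) = (0, 1) we minimise over 4 possible intermediate vertex sequences; the minimum is 15, attained along the walk 0 → 1 → 1 → 1.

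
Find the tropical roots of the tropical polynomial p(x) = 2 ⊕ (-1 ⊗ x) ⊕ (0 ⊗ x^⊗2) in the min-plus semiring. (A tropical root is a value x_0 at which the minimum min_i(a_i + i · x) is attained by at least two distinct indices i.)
Roots: {-1, 3}

Each tropical root is a break point of the lower envelope of the lines y = a_i + i · x (there are 3 lines, with slopes 0, 1, ..., 2). Only the lines that attain the minimum somewhere contribute to roots; other lines are dominated. Here the surviving (envelope) indices are i = 2, i = 1, i = 0.
Intersections between consecutive envelope lines give the roots: for adjacent envelope indices i < j the intersection is x = (a_i − a_j) / (j − i). Reading off the sorted break points: {-1, 3}.
Verification: at each break x_0, at least two indices attain the minimum of min_i(a_i + i · x_0).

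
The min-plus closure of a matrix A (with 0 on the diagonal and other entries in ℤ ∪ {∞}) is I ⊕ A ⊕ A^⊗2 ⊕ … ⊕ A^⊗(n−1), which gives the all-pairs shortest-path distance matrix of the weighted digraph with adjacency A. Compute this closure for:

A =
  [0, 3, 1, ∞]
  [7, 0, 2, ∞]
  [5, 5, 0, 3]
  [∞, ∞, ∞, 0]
Closure =
  [0, 3, 1, 4]
  [7, 0, 2, 5]
  [5, 5, 0, 3]
  [∞, ∞, ∞, 0]

This is the Floyd-Warshall all-pairs shortest-path computation. For each intermediate vertex k = 0, 1, …, 3, update dist[i][j] ← min(dist[i][j], dist[i][k] + dist[k][j]). The final matrix gives, for each (i, j), the minimum total weight of any directed path from i to j (possibly empty when i = j).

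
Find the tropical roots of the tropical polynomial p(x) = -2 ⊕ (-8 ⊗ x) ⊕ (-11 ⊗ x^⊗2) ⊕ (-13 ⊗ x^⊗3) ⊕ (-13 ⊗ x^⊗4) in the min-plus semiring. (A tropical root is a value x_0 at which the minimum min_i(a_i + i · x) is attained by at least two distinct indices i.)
Roots: {0, 2, 3, 6}

Each tropical root is a break point of the lower envelope of the lines y = a_i + i · x (there are 5 lines, with slopes 0, 1, ..., 4). Only the lines that attain the minimum somewhere contribute to roots; other lines are dominated. Here the surviving (envelope) indices are i = 4, i = 3, i = 2, i = 1, i = 0.
Intersections between consecutive envelope lines give the roots: for adjacent envelope indices i < j the intersection is x = (a_i − a_j) / (j − i). Reading off the sorted break points: {0, 2, 3, 6}.
Verification: at each break x_0, at least two indices attain the minimum of min_i(a_i + i · x_0).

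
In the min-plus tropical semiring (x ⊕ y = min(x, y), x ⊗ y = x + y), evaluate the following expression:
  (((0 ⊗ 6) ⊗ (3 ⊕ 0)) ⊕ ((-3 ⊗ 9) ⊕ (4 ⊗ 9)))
(((0 ⊗ 6) ⊗ (3 ⊕ 0)) ⊕ ((-3 ⊗ 9) ⊕ (4 ⊗ 9))) = 6

Expand innermost to outermost. Recall ⊕ takes the minimum of its arguments and ⊗ takes their sum. Working out the expression (((0 ⊗ 6) ⊗ (3 ⊕ 0)) ⊕ ((-3 ⊗ 9) ⊕ (4 ⊗ 9))) gives 6.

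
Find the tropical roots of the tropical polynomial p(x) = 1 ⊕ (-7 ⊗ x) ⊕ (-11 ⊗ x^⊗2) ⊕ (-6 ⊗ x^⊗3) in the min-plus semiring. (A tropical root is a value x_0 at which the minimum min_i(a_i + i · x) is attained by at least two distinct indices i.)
Roots: {-5, 4, 8}

Each tropical root is a break point of the lower envelope of the lines y = a_i + i · x (there are 4 lines, with slopes 0, 1, ..., 3). Only the lines that attain the minimum somewhere contribute to roots; other lines are dominated. Here the surviving (envelope) indices are i = 3, i = 2, i = 1, i = 0.
Intersections between consecutive envelope lines give the roots: for adjacent envelope indices i < j the intersection is x = (a_i − a_j) / (j − i). Reading off the sorted break points: {-5, 4, 8}.
Verification: at each break x_0, at least two indices attain the minimum of min_i(a_i + i · x_0).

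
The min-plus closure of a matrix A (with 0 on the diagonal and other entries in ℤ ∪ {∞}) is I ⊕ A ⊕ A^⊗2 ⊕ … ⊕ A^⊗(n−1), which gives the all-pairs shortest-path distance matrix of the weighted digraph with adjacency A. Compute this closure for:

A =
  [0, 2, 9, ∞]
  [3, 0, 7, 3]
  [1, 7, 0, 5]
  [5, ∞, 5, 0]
Closure =
  [0, 2, 9, 5]
  [3, 0, 7, 3]
  [1, 3, 0, 5]
  [5, 7, 5, 0]

This is the Floyd-Warshall all-pairs shortest-path computation. For each intermediate vertex k = 0, 1, …, 3, update dist[i][j] ← min(dist[i][j], dist[i][k] + dist[k][j]). The final matrix gives, for each (i, j), the minimum total weight of any directed path from i to j (possibly empty when i = j).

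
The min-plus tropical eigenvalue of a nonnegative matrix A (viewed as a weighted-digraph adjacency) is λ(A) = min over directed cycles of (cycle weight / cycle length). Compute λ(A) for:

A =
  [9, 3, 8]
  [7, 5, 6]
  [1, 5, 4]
λ(A) = 10/3

Enumerate directed cycles and compute their means (weight / length). Sample:
  cycle 0 → 0: weight = 9, length = 1, mean = 9/1 ≈ 9.000
  cycle 1 → 1: weight = 5, length = 1, mean = 5/1 ≈ 5.000
  cycle 2 → 2: weight = 4, length = 1, mean = 4/1 ≈ 4.000
  cycle 0 → 1 → 0: weight = 10, length = 2, mean = 10/2 ≈ 5.000
  cycle 0 → 2 → 0: weight = 9, length = 2, mean = 9/2 ≈ 4.500
  cycle 1 → 0 → 1: weight = 10, length = 2, mean = 10/2 ≈ 5.000
Minimum mean = 3.333, attained e.g. along the cycle 0 → 1 → 2 → 0 with weight 10 and length 3. So λ(A) = 10/3 = 10/3.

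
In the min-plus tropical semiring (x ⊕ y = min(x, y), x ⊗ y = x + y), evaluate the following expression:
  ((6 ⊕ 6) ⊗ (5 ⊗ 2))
((6 ⊕ 6) ⊗ (5 ⊗ 2)) = 13

Expand innermost to outermost. Recall ⊕ takes the minimum of its arguments and ⊗ takes their sum. Working out the expression ((6 ⊕ 6) ⊗ (5 ⊗ 2)) gives 13.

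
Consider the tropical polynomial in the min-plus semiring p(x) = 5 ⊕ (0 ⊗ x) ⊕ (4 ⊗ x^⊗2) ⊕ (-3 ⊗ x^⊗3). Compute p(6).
p(6) = 5

A tropical monomial a ⊗ x^⊗i evaluates to a + i · x. Evaluating each term at x = 6:
  Term 0 contributes 5 + 0 · 6 = 5
  Term 1 contributes 0 + 1 · 6 = 6
  Term 2 contributes 4 + 2 · 6 = 16
  Term 3 contributes -3 + 3 · 6 = 15
p(6) = ⊕ of these = min[5, 6, 16, 15] = 5.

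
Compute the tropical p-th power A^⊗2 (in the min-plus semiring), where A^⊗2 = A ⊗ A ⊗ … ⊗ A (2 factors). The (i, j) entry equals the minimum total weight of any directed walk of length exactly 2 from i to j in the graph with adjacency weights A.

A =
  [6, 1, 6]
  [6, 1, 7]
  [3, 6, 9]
A^⊗2 =
  [7, 2, 8]
  [7, 2, 8]
  [9, 4, 9]

Each entry (A^⊗2)_ij equals the minimum over all length-2 walks i = v_0 → v_1 → … → v_2 = j of Σ_t A[v_t][v_{t+1}]. For example, for (i, j) = (0, 2) we minimise over 3 possible intermediate vertex sequences; the minimum is 8, attained along the walk 0 → 1 → 2.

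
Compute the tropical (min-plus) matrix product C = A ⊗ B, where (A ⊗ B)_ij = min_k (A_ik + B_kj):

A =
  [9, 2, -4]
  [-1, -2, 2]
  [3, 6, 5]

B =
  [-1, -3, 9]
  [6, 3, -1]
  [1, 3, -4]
A ⊗ B =
  [-3, -1, -8]
  [-2, -4, -3]
  [2, 0, 1]

Apply the min-plus product entry-by-entry:
  C[0][0] = min over k of (A[0][0] + B[0][0] = 9 + -1 = 8, A[0][1] + B[1][0] = 2 + 6 = 8, A[0][2] + B[2][0] = -4 + 1 = -3) = -3 (attained at k = 2)
  C[0][1] = min over k of (A[0][0] + B[0][1] = 9 + -3 = 6, A[0][1] + B[1][1] = 2 + 3 = 5, A[0][2] + B[2][1] = -4 + 3 = -1) = -1 (attained at k = 2)
  C[0][2] = min over k of (A[0][0] + B[0][2] = 9 + 9 = 18, A[0][1] + B[1][2] = 2 + -1 = 1, A[0][2] + B[2][2] = -4 + -4 = -8) = -8 (attained at k = 2)
  C[1][0] = min over k of (A[1][0] + B[0][0] = -1 + -1 = -2, A[1][1] + B[1][0] = -2 + 6 = 4, A[1][2] + B[2][0] = 2 + 1 = 3) = -2 (attained at k = 0)
  C[1][1] = min over k of (A[1][0] + B[0][1] = -1 + -3 = -4, A[1][1] + B[1][1] = -2 + 3 = 1, A[1][2] + B[2][1] = 2 + 3 = 5) = -4 (attained at k = 0)
  C[1][2] = min over k of (A[1][0] + B[0][2] = -1 + 9 = 8, A[1][1] + B[1][2] = -2 + -1 = -3, A[1][2] + B[2][2] = 2 + -4 = -2) = -3 (attained at k = 1)
  C[2][0] = min over k of (A[2][0] + B[0][0] = 3 + -1 = 2, A[2][1] + B[1][0] = 6 + 6 = 12, A[2][2] + B[2][0] = 5 + 1 = 6) = 2 (attained at k = 0)
  C[2][1] = min over k of (A[2][0] + B[0][1] = 3 + -3 = 0, A[2][1] + B[1][1] = 6 + 3 = 9, A[2][2] + B[2][1] = 5 + 3 = 8) = 0 (attained at k = 0)
  C[2][2] = min over k of (A[2][0] + B[0][2] = 3 + 9 = 12, A[2][1] + B[1][2] = 6 + -1 = 5, A[2][2] + B[2][2] = 5 + -4 = 1) = 1 (attained at k = 2)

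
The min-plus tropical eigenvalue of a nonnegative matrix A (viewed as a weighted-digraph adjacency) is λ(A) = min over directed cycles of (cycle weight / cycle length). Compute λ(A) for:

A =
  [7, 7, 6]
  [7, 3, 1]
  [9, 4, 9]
λ(A) = 5/2

Enumerate directed cycles and compute their means (weight / length). Sample:
  cycle 0 → 0: weight = 7, length = 1, mean = 7/1 ≈ 7.000
  cycle 1 → 1: weight = 3, length = 1, mean = 3/1 ≈ 3.000
  cycle 2 → 2: weight = 9, length = 1, mean = 9/1 ≈ 9.000
  cycle 0 → 1 → 0: weight = 14, length = 2, mean = 14/2 ≈ 7.000
  cycle 0 → 2 → 0: weight = 15, length = 2, mean = 15/2 ≈ 7.500
  cycle 1 → 0 → 1: weight = 14, length = 2, mean = 14/2 ≈ 7.000
Minimum mean = 2.500, attained e.g. along the cycle 1 → 2 → 1 with weight 5 and length 2. So λ(A) = 5/2 = 5/2.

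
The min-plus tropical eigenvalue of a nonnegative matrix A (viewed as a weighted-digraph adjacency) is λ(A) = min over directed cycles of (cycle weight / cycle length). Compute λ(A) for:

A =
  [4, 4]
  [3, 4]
λ(A) = 7/2

Enumerate directed cycles and compute their means (weight / length). Sample:
  cycle 0 → 0: weight = 4, length = 1, mean = 4/1 ≈ 4.000
  cycle 1 → 1: weight = 4, length = 1, mean = 4/1 ≈ 4.000
  cycle 0 → 1 → 0: weight = 7, length = 2, mean = 7/2 ≈ 3.500
  cycle 1 → 0 → 1: weight = 7, length = 2, mean = 7/2 ≈ 3.500
Minimum mean = 3.500, attained e.g. along the cycle 0 → 1 → 0 with weight 7 and length 2. So λ(A) = 7/2 = 7/2.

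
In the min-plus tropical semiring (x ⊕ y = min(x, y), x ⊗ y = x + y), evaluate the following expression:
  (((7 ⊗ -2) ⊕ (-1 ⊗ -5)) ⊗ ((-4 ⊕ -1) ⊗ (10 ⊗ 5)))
(((7 ⊗ -2) ⊕ (-1 ⊗ -5)) ⊗ ((-4 ⊕ -1) ⊗ (10 ⊗ 5))) = 5

Expand innermost to outermost. Recall ⊕ takes the minimum of its arguments and ⊗ takes their sum. Working out the expression (((7 ⊗ -2) ⊕ (-1 ⊗ -5)) ⊗ ((-4 ⊕ -1) ⊗ (10 ⊗ 5))) gives 5.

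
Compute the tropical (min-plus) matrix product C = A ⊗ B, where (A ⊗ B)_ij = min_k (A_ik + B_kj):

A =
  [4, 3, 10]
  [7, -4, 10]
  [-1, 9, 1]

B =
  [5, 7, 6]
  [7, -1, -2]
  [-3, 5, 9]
A ⊗ B =
  [7, 2, 1]
  [3, -5, -6]
  [-2, 6, 5]

Apply the min-plus product entry-by-entry:
  C[0][0] = min over k of (A[0][0] + B[0][0] = 4 + 5 = 9, A[0][1] + B[1][0] = 3 + 7 = 10, A[0][2] + B[2][0] = 10 + -3 = 7) = 7 (attained at k = 2)
  C[0][1] = min over k of (A[0][0] + B[0][1] = 4 + 7 = 11, A[0][1] + B[1][1] = 3 + -1 = 2, A[0][2] + B[2][1] = 10 + 5 = 15) = 2 (attained at k = 1)
  C[0][2] = min over k of (A[0][0] + B[0][2] = 4 + 6 = 10, A[0][1] + B[1][2] = 3 + -2 = 1, A[0][2] + B[2][2] = 10 + 9 = 19) = 1 (attained at k = 1)
  C[1][0] = min over k of (A[1][0] + B[0][0] = 7 + 5 = 12, A[1][1] + B[1][0] = -4 + 7 = 3, A[1][2] + B[2][0] = 10 + -3 = 7) = 3 (attained at k = 1)
  C[1][1] = min over k of (A[1][0] + B[0][1] = 7 + 7 = 14, A[1][1] + B[1][1] = -4 + -1 = -5, A[1][2] + B[2][1] = 10 + 5 = 15) = -5 (attained at k = 1)
  C[1][2] = min over k of (A[1][0] + B[0][2] = 7 + 6 = 13, A[1][1] + B[1][2] = -4 + -2 = -6, A[1][2] + B[2][2] = 10 + 9 = 19) = -6 (attained at k = 1)
  C[2][0] = min over k of (A[2][0] + B[0][0] = -1 + 5 = 4, A[2][1] + B[1][0] = 9 + 7 = 16, A[2][2] + B[2][0] = 1 + -3 = -2) = -2 (attained at k = 2)
  C[2][1] = min over k of (A[2][0] + B[0][1] = -1 + 7 = 6, A[2][1] + B[1][1] = 9 + -1 = 8, A[2][2] + B[2][1] = 1 + 5 = 6) = 6 (attained at k = 0)
  C[2][2] = min over k of (A[2][0] + B[0][2] = -1 + 6 = 5, A[2][1] + B[1][2] = 9 + -2 = 7, A[2][2] + B[2][2] = 1 + 9 = 10) = 5 (attained at k = 0)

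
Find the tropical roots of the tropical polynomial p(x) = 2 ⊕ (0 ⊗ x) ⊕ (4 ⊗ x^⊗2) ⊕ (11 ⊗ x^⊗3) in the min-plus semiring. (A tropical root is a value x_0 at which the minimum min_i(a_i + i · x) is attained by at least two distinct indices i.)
Roots: {-7, -4, 2}

Each tropical root is a break point of the lower envelope of the lines y = a_i + i · x (there are 4 lines, with slopes 0, 1, ..., 3). Only the lines that attain the minimum somewhere contribute to roots; other lines are dominated. Here the surviving (envelope) indices are i = 3, i = 2, i = 1, i = 0.
Intersections between consecutive envelope lines give the roots: for adjacent envelope indices i < j the intersection is x = (a_i − a_j) / (j − i). Reading off the sorted break points: {-7, -4, 2}.
Verification: at each break x_0, at least two indices attain the minimum of min_i(a_i + i · x_0).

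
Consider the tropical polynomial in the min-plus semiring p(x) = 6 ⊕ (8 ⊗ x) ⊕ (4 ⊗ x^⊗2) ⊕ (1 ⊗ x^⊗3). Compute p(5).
p(5) = 6

A tropical monomial a ⊗ x^⊗i evaluates to a + i · x. Evaluating each term at x = 5:
  Term 0 contributes 6 + 0 · 5 = 6
  Term 1 contributes 8 + 1 · 5 = 13
  Term 2 contributes 4 + 2 · 5 = 14
  Term 3 contributes 1 + 3 · 5 = 16
p(5) = ⊕ of these = min[6, 13, 14, 16] = 6.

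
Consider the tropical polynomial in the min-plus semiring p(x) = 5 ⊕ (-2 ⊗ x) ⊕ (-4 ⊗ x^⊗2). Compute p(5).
p(5) = 3

A tropical monomial a ⊗ x^⊗i evaluates to a + i · x. Evaluating each term at x = 5:
  Term 0 contributes 5 + 0 · 5 = 5
  Term 1 contributes -2 + 1 · 5 = 3
  Term 2 contributes -4 + 2 · 5 = 6
p(5) = ⊕ of these = min[5, 3, 6] = 3.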